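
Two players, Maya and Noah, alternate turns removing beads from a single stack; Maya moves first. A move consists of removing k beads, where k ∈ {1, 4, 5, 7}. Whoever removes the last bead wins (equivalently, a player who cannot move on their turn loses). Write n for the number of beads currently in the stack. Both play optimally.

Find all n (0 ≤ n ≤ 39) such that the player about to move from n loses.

Positions with no move are L. A position that does have a move is losing for the player to move precisely when every available move leads to a winning position for the opponent. Fill in the labels:
n=0: no move → L
n=1: W (go to 0, an L position)
n=2: L (sole option 1(W) is W)
n=3: W (go to 2, an L position)
n=4: W (go to 0, an L position)
n=5: W (go to 0, an L position)
n=6: W (go to 2, an L position)
n=7: W (go to 2, an L position)
n=8: L (options 7(W), 4(W), 3(W), 1(W) are all W)
n=9: W (go to 8, an L position)
n=10: L (options 9(W), 6(W), 5(W), 3(W) are all W)
n=11: W (go to 10, an L position)
n=12: W (go to 8, an L position)
n=13: W (go to 8, an L position)
n=14: W (go to 10, an L position)
n=15: W (go to 10, an L position)
n=16: L (options 15(W), 12(W), 11(W), 9(W) are all W)
n=17: W (go to 16, an L position)
n=18: L (options 17(W), 14(W), 13(W), 11(W) are all W)
n=19: W (go to 18, an L position)
n=20: W (go to 16, an L position)
n=21: W (go to 16, an L position)
n=22: W (go to 18, an L position)
n=23: W (go to 18, an L position)
n=24: L (options 23(W), 20(W), 19(W), 17(W) are all W)
n=25: W (go to 24, an L position)
n=26: L (options 25(W), 22(W), 21(W), 19(W) are all W)
n=27: W (go to 26, an L position)
n=28: W (go to 24, an L position)
n=29: W (go to 24, an L position)
n=30: W (go to 26, an L position)
n=31: W (go to 26, an L position)
n=32: L (options 31(W), 28(W), 27(W), 25(W) are all W)
n=33: W (go to 32, an L position)
n=34: L (options 33(W), 30(W), 29(W), 27(W) are all W)
n=35: W (go to 34, an L position)
n=36: W (go to 32, an L position)
n=37: W (go to 32, an L position)
n=38: W (go to 34, an L position)
n=39: W (go to 34, an L position)
The losing starting values of n are exactly the entries labelled L in this table (10 of them).

0, 2, 8, 10, 16, 18, 24, 26, 32, 34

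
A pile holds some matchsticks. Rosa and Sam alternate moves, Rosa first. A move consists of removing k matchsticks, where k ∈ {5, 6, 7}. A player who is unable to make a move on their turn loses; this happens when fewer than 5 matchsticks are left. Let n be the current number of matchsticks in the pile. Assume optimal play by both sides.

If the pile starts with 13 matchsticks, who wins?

Positions with no move are L. A position that does have a move is losing for the player to move precisely when every available move leads to a winning position for the opponent. Fill in the labels:
n=0: no move → L
n=1: no move → L
n=2: no move → L
n=3: no move → L
n=4: no move → L
n=5: reaches L-position 0 → W
n=6: reaches L-position 1 → W
n=7: reaches L-position 2 → W
n=8: reaches L-position 3 → W
n=9: reaches L-position 4 → W
n=10: reaches L-position 4 → W
n=11: reaches L-position 4 → W
n=12: only reaches 7(W), 6(W), 5(W), all W → L
n=13: only reaches 8(W), 7(W), 6(W), all W → L
Every move from 13 reaches a W position, so the mover loses.

Sam wins.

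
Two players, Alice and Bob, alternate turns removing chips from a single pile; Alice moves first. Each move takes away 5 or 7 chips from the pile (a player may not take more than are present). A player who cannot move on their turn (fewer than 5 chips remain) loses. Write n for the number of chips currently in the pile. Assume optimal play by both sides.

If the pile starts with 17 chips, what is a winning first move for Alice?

Remove 5, leaving 12.

Compute win/loss labels from the base case upward. A position with no move is L. Any other position is W if it can reach an L in one move, else L.
n=0: no move → L
n=1: no move → L
n=2: no move → L
n=3: no move → L
n=4: no move → L
n=5: →0(L), so W
n=6: →1(L), so W
n=7: →2(L), so W
n=8: →3(L), so W
n=9: →4(L), so W
n=10: →3(L), so W
n=11: →4(L), so W
n=12: →7(W), 5(W) — all W, so L
n=13: →8(W), 6(W) — all W, so L
n=14: →9(W), 7(W) — all W, so L
n=15: →10(W), 8(W) — all W, so L
n=16: →11(W), 9(W) — all W, so L
n=17: →12(L), so W
From 17, the L positions reachable in one move are: 12.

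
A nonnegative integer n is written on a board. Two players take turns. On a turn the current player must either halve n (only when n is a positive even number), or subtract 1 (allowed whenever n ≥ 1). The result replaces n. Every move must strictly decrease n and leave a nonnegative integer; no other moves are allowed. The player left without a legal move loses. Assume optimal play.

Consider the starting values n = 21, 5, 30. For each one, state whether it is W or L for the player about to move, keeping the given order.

21: L, 5: L, 30: W

Positions with no move are L. A position that does have a move is losing for the player to move precisely when every available move leads to a winning position for the opponent. Fill in the labels:
n=0: no move → L
n=1: can move to 0, which is L ⇒ W
n=2: the only move is to 1(W), a W ⇒ L
n=3: can move to 2, which is L ⇒ W
n=4: can move to 2, which is L ⇒ W
n=5: the only move is to 4(W), a W ⇒ L
n=6: can move to 5, which is L ⇒ W
n=7: the only move is to 6(W), a W ⇒ L
n=8: can move to 7, which is L ⇒ W
n=9: the only move is to 8(W), a W ⇒ L
n=10: can move to 5, which is L ⇒ W
n=11: the only move is to 10(W), a W ⇒ L
n=12: can move to 11, which is L ⇒ W
n=13: the only move is to 12(W), a W ⇒ L
n=14: can move to 7, which is L ⇒ W
n=15: the only move is to 14(W), a W ⇒ L
n=16: can move to 15, which is L ⇒ W
n=17: the only move is to 16(W), a W ⇒ L
n=18: can move to 9, which is L ⇒ W
n=19: the only move is to 18(W), a W ⇒ L
n=20: can move to 19, which is L ⇒ W
n=21: the only move is to 20(W), a W ⇒ L
n=22: can move to 11, which is L ⇒ W
n=23: the only move is to 22(W), a W ⇒ L
n=24: can move to 23, which is L ⇒ W
n=25: the only move is to 24(W), a W ⇒ L
n=26: can move to 13, which is L ⇒ W
n=27: the only move is to 26(W), a W ⇒ L
n=28: can move to 27, which is L ⇒ W
n=29: the only move is to 28(W), a W ⇒ L
n=30: can move to 15, which is L ⇒ W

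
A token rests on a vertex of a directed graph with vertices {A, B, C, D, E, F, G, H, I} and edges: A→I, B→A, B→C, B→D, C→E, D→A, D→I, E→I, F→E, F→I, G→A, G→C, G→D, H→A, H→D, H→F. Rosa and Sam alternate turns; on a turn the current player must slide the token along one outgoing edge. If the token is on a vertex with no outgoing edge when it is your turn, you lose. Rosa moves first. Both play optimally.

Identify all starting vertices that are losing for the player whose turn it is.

C, H, I

Classify positions by backward induction: terminal positions (no move available) are L. From any other position, the mover wins iff some move reaches an L.
Every edge goes from a vertex to one that appears earlier in the order I, A, E, F, D, C, G, B, H, so processing vertices in that order labels each vertex after all of its successors.
I: no outgoing edge → L
A: →I(L), so W
E: →I(L), so W
F: →I(L), so W
D: →I(L), so W
C: →E(W) only, which is W, so L
G: →C(L), so W
B: →C(L), so W
H: →D(W), F(W), A(W) — all W, so L
Reading off the rows marked L gives the requested list; there are 3 such vertices.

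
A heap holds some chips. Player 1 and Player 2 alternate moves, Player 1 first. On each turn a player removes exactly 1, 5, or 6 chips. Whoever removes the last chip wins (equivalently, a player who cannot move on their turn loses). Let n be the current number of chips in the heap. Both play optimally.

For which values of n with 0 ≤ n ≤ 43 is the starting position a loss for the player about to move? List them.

Positions with no move are L. A position that does have a move is losing for the player to move precisely when every available move leads to a winning position for the opponent. Fill in the labels:
n=0: no move → L
n=1: W (go to 0, an L position)
n=2: L (sole option 1(W) is W)
n=3: W (go to 2, an L position)
n=4: L (sole option 3(W) is W)
n=5: W (go to 4, an L position)
n=6: W (go to 0, an L position)
n=7: W (go to 2, an L position)
n=8: W (go to 2, an L position)
n=9: W (go to 4, an L position)
n=10: W (go to 4, an L position)
n=11: L (options 10(W), 6(W), 5(W) are all W)
n=12: W (go to 11, an L position)
n=13: L (options 12(W), 8(W), 7(W) are all W)
n=14: W (go to 13, an L position)
n=15: L (options 14(W), 10(W), 9(W) are all W)
n=16: W (go to 15, an L position)
n=17: W (go to 11, an L position)
n=18: W (go to 13, an L position)
n=19: W (go to 13, an L position)
n=20: W (go to 15, an L position)
n=21: W (go to 15, an L position)
n=22: L (options 21(W), 17(W), 16(W) are all W)
n=23: W (go to 22, an L position)
n=24: L (options 23(W), 19(W), 18(W) are all W)
n=25: W (go to 24, an L position)
n=26: L (options 25(W), 21(W), 20(W) are all W)
n=27: W (go to 26, an L position)
n=28: W (go to 22, an L position)
n=29: W (go to 24, an L position)
n=30: W (go to 24, an L position)
n=31: W (go to 26, an L position)
n=32: W (go to 26, an L position)
n=33: L (options 32(W), 28(W), 27(W) are all W)
n=34: W (go to 33, an L position)
n=35: L (options 34(W), 30(W), 29(W) are all W)
n=36: W (go to 35, an L position)
n=37: L (options 36(W), 32(W), 31(W) are all W)
n=38: W (go to 37, an L position)
n=39: W (go to 33, an L position)
n=40: W (go to 35, an L position)
n=41: W (go to 35, an L position)
n=42: W (go to 37, an L position)
n=43: W (go to 37, an L position)
Reading off the rows marked L gives the requested list; there are 12 such values of n.

0, 2, 4, 11, 13, 15, 22, 24, 26, 33, 35, 37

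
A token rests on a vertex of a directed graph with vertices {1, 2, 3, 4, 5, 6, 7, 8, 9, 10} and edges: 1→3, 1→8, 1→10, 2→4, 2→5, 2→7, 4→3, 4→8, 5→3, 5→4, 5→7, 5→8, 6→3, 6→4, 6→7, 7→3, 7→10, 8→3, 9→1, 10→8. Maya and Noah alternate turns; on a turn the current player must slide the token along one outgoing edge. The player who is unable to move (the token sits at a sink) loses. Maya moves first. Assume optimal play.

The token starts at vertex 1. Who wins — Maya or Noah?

Maya wins.

Label each position W (a win for the player to move) or L (a loss). A position with no legal move is L; any other position is W exactly when some move reaches an L, and L when every move reaches a W.
Every edge goes from a vertex to one that appears earlier in the order 3, 8, 10, 1, 4, 7, 6, 5, 9, 2, so processing vertices in that order labels each vertex after all of its successors.
3: no outgoing edge → L
8: reaches L-position 3 → W
10: only reaches 8(W), which is W → L
1: reaches L-position 10 → W
4: reaches L-position 3 → W
7: reaches L-position 10 → W
6: reaches L-position 3 → W
5: reaches L-position 3 → W
9: only reaches 1(W), which is W → L
2: only reaches 5(W), 7(W), 4(W), all W → L
From 1 Maya can move to 10, reaching an L position.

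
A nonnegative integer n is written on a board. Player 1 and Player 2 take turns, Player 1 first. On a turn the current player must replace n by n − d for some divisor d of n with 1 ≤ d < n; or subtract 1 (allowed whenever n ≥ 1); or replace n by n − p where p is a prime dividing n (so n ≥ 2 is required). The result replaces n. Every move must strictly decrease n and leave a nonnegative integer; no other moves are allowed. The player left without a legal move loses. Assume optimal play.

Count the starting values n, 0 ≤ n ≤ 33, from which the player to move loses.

Label each position W (a win for the player to move) or L (a loss). A position with no legal move is L; any other position is W exactly when some move reaches an L, and L when every move reaches a W.
n=0: no move → L
n=1: W (go to 0, an L position)
n=2: W (go to 0, an L position)
n=3: W (go to 0, an L position)
n=4: L (options 2(W), 3(W) are all W)
n=5: W (go to 0, an L position)
n=6: W (go to 4, an L position)
n=7: W (go to 0, an L position)
n=8: W (go to 4, an L position)
n=9: L (options 6(W), 8(W) are all W)
n=10: W (go to 9, an L position)
n=11: W (go to 0, an L position)
n=12: W (go to 9, an L position)
n=13: W (go to 0, an L position)
n=14: L (options 7(W), 12(W), 13(W) are all W)
n=15: W (go to 14, an L position)
n=16: W (go to 14, an L position)
n=17: W (go to 0, an L position)
n=18: W (go to 9, an L position)
n=19: W (go to 0, an L position)
n=20: L (options 10(W), 15(W), 16(W), 18(W), 19(W) are all W)
n=21: W (go to 14, an L position)
n=22: W (go to 20, an L position)
n=23: W (go to 0, an L position)
n=24: W (go to 20, an L position)
n=25: W (go to 20, an L position)
n=26: L (options 13(W), 24(W), 25(W) are all W)
n=27: W (go to 26, an L position)
n=28: W (go to 14, an L position)
n=29: W (go to 0, an L position)
n=30: W (go to 20, an L position)
n=31: W (go to 0, an L position)
n=32: L (options 16(W), 24(W), 28(W), 30(W), 31(W) are all W)
n=33: W (go to 32, an L position)
L entries with 0 ≤ n ≤ 33: n = 0, 4, 9, 14, 20, 26, 32; that makes 7.

7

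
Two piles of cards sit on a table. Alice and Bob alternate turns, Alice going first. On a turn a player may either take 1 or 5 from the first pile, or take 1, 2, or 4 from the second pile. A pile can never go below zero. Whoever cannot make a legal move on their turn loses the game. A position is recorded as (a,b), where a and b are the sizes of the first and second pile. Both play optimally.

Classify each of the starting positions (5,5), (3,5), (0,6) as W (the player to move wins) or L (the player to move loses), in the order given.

Use the standard recursion: the mover loses at a terminal position; elsewhere, the mover wins exactly when some move hands the opponent an L position.
No move ever increases a pile, so every position that can arise here has a ≤ 5 and b ≤ 6; it is enough to label the cells with 0 ≤ a ≤ 5 and 0 ≤ b ≤ 6.
Every move lowers a or b (never raises either), so fill the grid row by row in increasing a, and left to right within a row: each cell's successors are then already labelled.
      b=0  b=1  b=2  b=3  b=4  b=5  b=6
a=0:    L    W    W    L    W    W    L
a=1:    W    L    W    W    L    W    W
a=2:    L    W    W    L    W    W    L
a=3:    W    L    W    W    L    W    W
a=4:    L    W    W    L    W    W    L
a=5:    W    L    W    W    L    W    W
Cells with no legal move (terminal, hence L): (0,0).
The remaining L cells, each justified by listing all of its moves:
(0,3): →(0,2)(W), (0,1)(W) — all W, so L
(0,6): →(0,5)(W), (0,4)(W), (0,2)(W) — all W, so L
(1,1): →(0,1)(W), (1,0)(W) — all W, so L
(1,4): →(0,4)(W), (1,3)(W), (1,2)(W), (1,0)(W) — all W, so L
(2,0): →(1,0)(W) only, which is W, so L
(2,3): →(1,3)(W), (2,2)(W), (2,1)(W) — all W, so L
(2,6): →(1,6)(W), (2,5)(W), (2,4)(W), (2,2)(W) — all W, so L
(3,1): →(2,1)(W), (3,0)(W) — all W, so L
(3,4): →(2,4)(W), (3,3)(W), (3,2)(W), (3,0)(W) — all W, so L
(4,0): →(3,0)(W) only, which is W, so L
(4,3): →(3,3)(W), (4,2)(W), (4,1)(W) — all W, so L
(4,6): →(3,6)(W), (4,5)(W), (4,4)(W), (4,2)(W) — all W, so L
(5,1): →(4,1)(W), (0,1)(W), (5,0)(W) — all W, so L
(5,4): →(4,4)(W), (0,4)(W), (5,3)(W), (5,2)(W), (5,0)(W) — all W, so L
Every other cell has at least one move into one of the L cells above, so it is W.
(5,5): the move to (5,4) reaches an L cell, so W
(3,5): the move to (3,4) reaches an L cell, so W
(0,6): one of the L cells justified above, so L

(5,5): W, (3,5): W, (0,6): L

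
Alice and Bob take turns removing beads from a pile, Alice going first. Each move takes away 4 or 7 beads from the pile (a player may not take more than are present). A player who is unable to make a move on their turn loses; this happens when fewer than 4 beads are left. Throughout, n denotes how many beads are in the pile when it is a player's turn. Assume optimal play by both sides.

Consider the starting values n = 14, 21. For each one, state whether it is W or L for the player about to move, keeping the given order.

14: L, 21: W

Work bottom-up. With no move the player to move loses. Otherwise the position is W if at least one move leads to an L position for the opponent, and L if every move leads to a W.
n=0: no move → L
n=1: no move → L
n=2: no move → L
n=3: no move → L
n=4: W (go to 0, an L position)
n=5: W (go to 1, an L position)
n=6: W (go to 2, an L position)
n=7: W (go to 3, an L position)
n=8: W (go to 1, an L position)
n=9: W (go to 2, an L position)
n=10: W (go to 3, an L position)
n=11: L (options 7(W), 4(W) are all W)
n=12: L (options 8(W), 5(W) are all W)
n=13: L (options 9(W), 6(W) are all W)
n=14: L (options 10(W), 7(W) are all W)
n=15: W (go to 11, an L position)
n=16: W (go to 12, an L position)
n=17: W (go to 13, an L position)
n=18: W (go to 14, an L position)
n=19: W (go to 12, an L position)
n=20: W (go to 13, an L position)
n=21: W (go to 14, an L position)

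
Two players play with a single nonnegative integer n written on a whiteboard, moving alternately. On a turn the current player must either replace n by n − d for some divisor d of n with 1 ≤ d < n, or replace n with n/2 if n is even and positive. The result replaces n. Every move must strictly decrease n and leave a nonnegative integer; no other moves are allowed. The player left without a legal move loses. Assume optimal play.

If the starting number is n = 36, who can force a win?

The first player wins.

Positions with no move are L. A position that does have a move is losing for the player to move precisely when every available move leads to a winning position for the opponent. Fill in the labels:
n=0: no move → L
n=1: no move → L
n=2: reaches L-position 1 → W
n=3: only reaches 2(W), which is W → L
n=4: reaches L-position 3 → W
n=5: only reaches 4(W), which is W → L
n=6: reaches L-position 3 → W
n=7: only reaches 6(W), which is W → L
n=8: reaches L-position 7 → W
n=9: only reaches 6(W), 8(W), all W → L
n=10: reaches L-position 5 → W
n=11: only reaches 10(W), which is W → L
n=12: reaches L-position 9 → W
n=13: only reaches 12(W), which is W → L
n=14: reaches L-position 7 → W
n=15: only reaches 10(W), 12(W), 14(W), all W → L
n=16: reaches L-position 15 → W
n=17: only reaches 16(W), which is W → L
n=18: reaches L-position 9 → W
n=19: only reaches 18(W), which is W → L
n=20: reaches L-position 15 → W
n=21: only reaches 14(W), 18(W), 20(W), all W → L
n=22: reaches L-position 11 → W
n=23: only reaches 22(W), which is W → L
n=24: reaches L-position 21 → W
n=25: only reaches 20(W), 24(W), all W → L
n=26: reaches L-position 13 → W
n=27: only reaches 18(W), 24(W), 26(W), all W → L
n=28: reaches L-position 21 → W
n=29: only reaches 28(W), which is W → L
n=30: reaches L-position 15 → W
n=31: only reaches 30(W), which is W → L
n=32: reaches L-position 31 → W
n=33: only reaches 22(W), 30(W), 32(W), all W → L
n=34: reaches L-position 17 → W
n=35: only reaches 28(W), 30(W), 34(W), all W → L
n=36: reaches L-position 27 → W
From 36 the player to move can move to 27, reaching an L position.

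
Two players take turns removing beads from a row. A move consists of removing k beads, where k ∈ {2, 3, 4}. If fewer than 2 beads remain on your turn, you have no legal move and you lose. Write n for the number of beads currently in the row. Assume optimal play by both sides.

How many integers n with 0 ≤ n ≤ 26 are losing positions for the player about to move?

10

Compute win/loss labels from the base case upward. A position with no move is L. Any other position is W if it can reach an L in one move, else L.
n=0: no move → L
n=1: no move → L
n=2: reaches L-position 0 → W
n=3: reaches L-position 1 → W
n=4: reaches L-position 1 → W
n=5: reaches L-position 1 → W
n=6: only reaches 4(W), 3(W), 2(W), all W → L
n=7: only reaches 5(W), 4(W), 3(W), all W → L
n=8: reaches L-position 6 → W
n=9: reaches L-position 7 → W
n=10: reaches L-position 7 → W
n=11: reaches L-position 7 → W
n=12: only reaches 10(W), 9(W), 8(W), all W → L
n=13: only reaches 11(W), 10(W), 9(W), all W → L
n=14: reaches L-position 12 → W
n=15: reaches L-position 13 → W
n=16: reaches L-position 13 → W
n=17: reaches L-position 13 → W
n=18: only reaches 16(W), 15(W), 14(W), all W → L
n=19: only reaches 17(W), 16(W), 15(W), all W → L
n=20: reaches L-position 18 → W
n=21: reaches L-position 19 → W
n=22: reaches L-position 19 → W
n=23: reaches L-position 19 → W
n=24: only reaches 22(W), 21(W), 20(W), all W → L
n=25: only reaches 23(W), 22(W), 21(W), all W → L
n=26: reaches L-position 24 → W
L entries with 0 ≤ n ≤ 26: n = 0, 1, 6, 7, 12, 13, 18, 19, 24, 25; that makes 10.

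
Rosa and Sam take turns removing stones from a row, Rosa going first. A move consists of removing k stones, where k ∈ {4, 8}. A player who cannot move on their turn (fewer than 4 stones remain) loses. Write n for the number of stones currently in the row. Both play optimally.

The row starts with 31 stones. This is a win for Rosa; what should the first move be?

Remove 4, leaving 27.

Label each position W (a win for the player to move) or L (a loss). A position with no legal move is L; any other position is W exactly when some move reaches an L, and L when every move reaches a W.
n=0: no move → L
n=1: no move → L
n=2: no move → L
n=3: no move → L
n=4: can move to 0, which is L ⇒ W
n=5: can move to 1, which is L ⇒ W
n=6: can move to 2, which is L ⇒ W
n=7: can move to 3, which is L ⇒ W
n=8: can move to 0, which is L ⇒ W
n=9: can move to 1, which is L ⇒ W
n=10: can move to 2, which is L ⇒ W
n=11: can move to 3, which is L ⇒ W
n=12: moves to 8(W), 4(W); every one is W ⇒ L
n=13: moves to 9(W), 5(W); every one is W ⇒ L
n=14: moves to 10(W), 6(W); every one is W ⇒ L
n=15: moves to 11(W), 7(W); every one is W ⇒ L
n=16: can move to 12, which is L ⇒ W
n=17: can move to 13, which is L ⇒ W
n=18: can move to 14, which is L ⇒ W
n=19: can move to 15, which is L ⇒ W
n=20: can move to 12, which is L ⇒ W
n=21: can move to 13, which is L ⇒ W
n=22: can move to 14, which is L ⇒ W
n=23: can move to 15, which is L ⇒ W
n=24: moves to 20(W), 16(W); every one is W ⇒ L
n=25: moves to 21(W), 17(W); every one is W ⇒ L
n=26: moves to 22(W), 18(W); every one is W ⇒ L
n=27: moves to 23(W), 19(W); every one is W ⇒ L
n=28: can move to 24, which is L ⇒ W
n=29: can move to 25, which is L ⇒ W
n=30: can move to 26, which is L ⇒ W
n=31: can move to 27, which is L ⇒ W
From 31, the L positions reachable in one move are: 27.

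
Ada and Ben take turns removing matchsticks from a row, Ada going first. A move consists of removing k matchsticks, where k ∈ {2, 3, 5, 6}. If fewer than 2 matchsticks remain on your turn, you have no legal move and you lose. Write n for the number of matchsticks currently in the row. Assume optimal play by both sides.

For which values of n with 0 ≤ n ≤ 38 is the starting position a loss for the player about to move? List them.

Positions with no move are L. A position that does have a move is losing for the player to move precisely when every available move leads to a winning position for the opponent. Fill in the labels:
n=0: no move → L
n=1: no move → L
n=2: W (go to 0, an L position)
n=3: W (go to 1, an L position)
n=4: W (go to 1, an L position)
n=5: W (go to 0, an L position)
n=6: W (go to 1, an L position)
n=7: W (go to 1, an L position)
n=8: L (options 6(W), 5(W), 3(W), 2(W) are all W)
n=9: L (options 7(W), 6(W), 4(W), 3(W) are all W)
n=10: W (go to 8, an L position)
n=11: W (go to 9, an L position)
n=12: W (go to 9, an L position)
n=13: W (go to 8, an L position)
n=14: W (go to 9, an L position)
n=15: W (go to 9, an L position)
n=16: L (options 14(W), 13(W), 11(W), 10(W) are all W)
n=17: L (options 15(W), 14(W), 12(W), 11(W) are all W)
n=18: W (go to 16, an L position)
n=19: W (go to 17, an L position)
n=20: W (go to 17, an L position)
n=21: W (go to 16, an L position)
n=22: W (go to 17, an L position)
n=23: W (go to 17, an L position)
n=24: L (options 22(W), 21(W), 19(W), 18(W) are all W)
n=25: L (options 23(W), 22(W), 20(W), 19(W) are all W)
n=26: W (go to 24, an L position)
n=27: W (go to 25, an L position)
n=28: W (go to 25, an L position)
n=29: W (go to 24, an L position)
n=30: W (go to 25, an L position)
n=31: W (go to 25, an L position)
n=32: L (options 30(W), 29(W), 27(W), 26(W) are all W)
n=33: L (options 31(W), 30(W), 28(W), 27(W) are all W)
n=34: W (go to 32, an L position)
n=35: W (go to 33, an L position)
n=36: W (go to 33, an L position)
n=37: W (go to 32, an L position)
n=38: W (go to 33, an L position)
Reading off the rows marked L gives the requested list; there are 10 such values of n.

0, 1, 8, 9, 16, 17, 24, 25, 32, 33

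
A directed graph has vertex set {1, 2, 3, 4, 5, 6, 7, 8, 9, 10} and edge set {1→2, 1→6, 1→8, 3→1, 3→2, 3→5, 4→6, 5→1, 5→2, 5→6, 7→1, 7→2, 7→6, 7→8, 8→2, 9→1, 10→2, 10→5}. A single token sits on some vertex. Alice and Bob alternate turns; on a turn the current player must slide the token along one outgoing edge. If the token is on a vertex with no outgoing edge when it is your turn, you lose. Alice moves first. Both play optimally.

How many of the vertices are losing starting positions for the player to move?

3

Work bottom-up. With no move the player to move loses. Otherwise the position is W if at least one move leads to an L position for the opponent, and L if every move leads to a W.
Every edge goes from a vertex to one that appears earlier in the order 2, 6, 8, 1, 5, 3, 10, 7, 4, 9, so processing vertices in that order labels each vertex after all of its successors.
2: no outgoing edge → L
6: no outgoing edge → L
8: W (go to 2, an L position)
1: W (go to 6, an L position)
5: W (go to 6, an L position)
3: W (go to 2, an L position)
10: W (go to 2, an L position)
7: W (go to 6, an L position)
4: W (go to 6, an L position)
9: L (sole option 1(W) is W)
The L vertices are 2, 6, 9; that is 3 in all.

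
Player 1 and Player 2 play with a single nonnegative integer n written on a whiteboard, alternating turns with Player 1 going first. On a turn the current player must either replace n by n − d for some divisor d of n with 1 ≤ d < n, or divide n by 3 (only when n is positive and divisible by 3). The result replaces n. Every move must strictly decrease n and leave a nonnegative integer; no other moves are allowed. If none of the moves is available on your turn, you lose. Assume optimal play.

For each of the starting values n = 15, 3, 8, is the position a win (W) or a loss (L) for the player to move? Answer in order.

Use the standard recursion: the mover loses at a terminal position; elsewhere, the mover wins exactly when some move hands the opponent an L position.
n=0: no move → L
n=1: no move → L
n=2: →1(L), so W
n=3: →1(L), so W
n=4: →2(W), 3(W) — all W, so L
n=5: →4(L), so W
n=6: →4(L), so W
n=7: →6(W) only, which is W, so L
n=8: →4(L), so W
n=9: →3(W), 6(W), 8(W) — all W, so L
n=10: →9(L), so W
n=11: →10(W) only, which is W, so L
n=12: →4(L), so W
n=13: →12(W) only, which is W, so L
n=14: →7(L), so W
n=15: →5(W), 10(W), 12(W), 14(W) — all W, so L

15: L, 3: W, 8: W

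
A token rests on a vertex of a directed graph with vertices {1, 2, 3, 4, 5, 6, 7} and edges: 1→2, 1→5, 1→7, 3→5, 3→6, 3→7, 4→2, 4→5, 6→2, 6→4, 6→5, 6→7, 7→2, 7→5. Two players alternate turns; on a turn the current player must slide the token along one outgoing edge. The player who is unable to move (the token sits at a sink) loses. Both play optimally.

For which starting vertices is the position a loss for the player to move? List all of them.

2, 5

Positions with no move are L. A position that does have a move is losing for the player to move precisely when every available move leads to a winning position for the opponent. Fill in the labels:
Every edge goes from a vertex to one that appears earlier in the order 2, 5, 7, 4, 6, 3, 1, so processing vertices in that order labels each vertex after all of its successors.
2: no outgoing edge → L
5: no outgoing edge → L
7: reaches L-position 5 → W
4: reaches L-position 5 → W
6: reaches L-position 5 → W
3: reaches L-position 5 → W
1: reaches L-position 5 → W
Reading off the rows marked L gives the requested list; there are 2 such vertices.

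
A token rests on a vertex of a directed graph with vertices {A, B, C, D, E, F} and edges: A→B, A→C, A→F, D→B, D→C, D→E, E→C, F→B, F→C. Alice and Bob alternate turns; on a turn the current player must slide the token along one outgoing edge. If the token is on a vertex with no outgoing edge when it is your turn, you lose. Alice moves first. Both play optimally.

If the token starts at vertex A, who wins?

Label each position W (a win for the player to move) or L (a loss). A position with no legal move is L; any other position is W exactly when some move reaches an L, and L when every move reaches a W.
Every edge goes from a vertex to one that appears earlier in the order C, B, E, D, F, A, so processing vertices in that order labels each vertex after all of its successors.
C: no outgoing edge → L
B: no outgoing edge → L
E: reaches L-position C → W
D: reaches L-position B → W
F: reaches L-position B → W
A: reaches L-position B → W
From A Alice can move to B, reaching an L position.

Alice wins.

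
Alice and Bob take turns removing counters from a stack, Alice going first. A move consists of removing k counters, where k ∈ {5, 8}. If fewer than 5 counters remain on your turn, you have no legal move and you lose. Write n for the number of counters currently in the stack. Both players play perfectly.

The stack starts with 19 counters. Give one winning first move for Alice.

Work bottom-up. With no move the player to move loses. Otherwise the position is W if at least one move leads to an L position for the opponent, and L if every move leads to a W.
n=0: no move → L
n=1: no move → L
n=2: no move → L
n=3: no move → L
n=4: no move → L
n=5: can move to 0, which is L ⇒ W
n=6: can move to 1, which is L ⇒ W
n=7: can move to 2, which is L ⇒ W
n=8: can move to 3, which is L ⇒ W
n=9: can move to 4, which is L ⇒ W
n=10: can move to 2, which is L ⇒ W
n=11: can move to 3, which is L ⇒ W
n=12: can move to 4, which is L ⇒ W
n=13: moves to 8(W), 5(W); every one is W ⇒ L
n=14: moves to 9(W), 6(W); every one is W ⇒ L
n=15: moves to 10(W), 7(W); every one is W ⇒ L
n=16: moves to 11(W), 8(W); every one is W ⇒ L
n=17: moves to 12(W), 9(W); every one is W ⇒ L
n=18: can move to 13, which is L ⇒ W
n=19: can move to 14, which is L ⇒ W
From 19, the L positions reachable in one move are: 14.

Remove 5, leaving 14.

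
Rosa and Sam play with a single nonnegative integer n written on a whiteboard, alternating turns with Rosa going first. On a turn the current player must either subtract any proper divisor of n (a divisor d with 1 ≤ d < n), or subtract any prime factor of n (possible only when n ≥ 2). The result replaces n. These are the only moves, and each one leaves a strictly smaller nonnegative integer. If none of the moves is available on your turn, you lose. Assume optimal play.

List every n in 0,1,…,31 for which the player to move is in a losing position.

Build the W/L table. Terminal = L. A non-terminal position is W if it has a move to some L; otherwise it is L.
n=0: no move → L
n=1: no move → L
n=2: W (go to 0, an L position)
n=3: W (go to 0, an L position)
n=4: L (options 2(W), 3(W) are all W)
n=5: W (go to 0, an L position)
n=6: W (go to 4, an L position)
n=7: W (go to 0, an L position)
n=8: W (go to 4, an L position)
n=9: L (options 6(W), 8(W) are all W)
n=10: W (go to 9, an L position)
n=11: W (go to 0, an L position)
n=12: W (go to 9, an L position)
n=13: W (go to 0, an L position)
n=14: L (options 7(W), 12(W), 13(W) are all W)
n=15: W (go to 14, an L position)
n=16: W (go to 14, an L position)
n=17: W (go to 0, an L position)
n=18: W (go to 9, an L position)
n=19: W (go to 0, an L position)
n=20: L (options 10(W), 15(W), 16(W), 18(W), 19(W) are all W)
n=21: W (go to 14, an L position)
n=22: W (go to 20, an L position)
n=23: W (go to 0, an L position)
n=24: W (go to 20, an L position)
n=25: W (go to 20, an L position)
n=26: L (options 13(W), 24(W), 25(W) are all W)
n=27: W (go to 26, an L position)
n=28: W (go to 14, an L position)
n=29: W (go to 0, an L position)
n=30: W (go to 20, an L position)
n=31: W (go to 0, an L position)
The losing starting values of n are exactly the entries labelled L in this table (7 of them).

0, 1, 4, 9, 14, 20, 26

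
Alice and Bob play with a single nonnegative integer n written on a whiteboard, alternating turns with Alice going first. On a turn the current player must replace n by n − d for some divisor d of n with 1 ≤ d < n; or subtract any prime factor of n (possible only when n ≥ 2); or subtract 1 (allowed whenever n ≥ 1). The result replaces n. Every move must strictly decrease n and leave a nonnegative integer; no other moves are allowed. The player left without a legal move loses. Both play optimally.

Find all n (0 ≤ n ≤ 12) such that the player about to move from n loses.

Label each position W (a win for the player to move) or L (a loss). A position with no legal move is L; any other position is W exactly when some move reaches an L, and L when every move reaches a W.
n=0: no move → L
n=1: can move to 0, which is L ⇒ W
n=2: can move to 0, which is L ⇒ W
n=3: can move to 0, which is L ⇒ W
n=4: moves to 2(W), 3(W); every one is W ⇒ L
n=5: can move to 0, which is L ⇒ W
n=6: can move to 4, which is L ⇒ W
n=7: can move to 0, which is L ⇒ W
n=8: can move to 4, which is L ⇒ W
n=9: moves to 6(W), 8(W); every one is W ⇒ L
n=10: can move to 9, which is L ⇒ W
n=11: can move to 0, which is L ⇒ W
n=12: can move to 9, which is L ⇒ W
The losing starting values of n are exactly the entries labelled L in this table (3 of them).

0, 4, 9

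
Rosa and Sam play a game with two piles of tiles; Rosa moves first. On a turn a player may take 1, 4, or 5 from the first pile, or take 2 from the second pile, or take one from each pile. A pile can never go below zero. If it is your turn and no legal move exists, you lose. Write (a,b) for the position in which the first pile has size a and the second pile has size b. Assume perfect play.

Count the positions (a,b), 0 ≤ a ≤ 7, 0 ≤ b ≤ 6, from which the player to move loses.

Compute win/loss labels from the base case upward. A position with no move is L. Any other position is W if it can reach an L in one move, else L.
Every move lowers a or b (never raises either), so fill the grid row by row in increasing a, and left to right within a row: each cell's successors are then already labelled.
      b=0  b=1  b=2  b=3  b=4  b=5  b=6
a=0:    L    L    W    W    L    L    W
a=1:    W    W    W    L    W    W    W
a=2:    L    L    W    W    W    L    L
a=3:    W    W    W    L    L    W    W
a=4:    W    W    L    W    W    W    L
a=5:    W    W    W    W    W    W    W
a=6:    W    W    L    W    W    W    W
a=7:    W    W    W    W    W    W    W
Cells with no legal move (terminal, hence L): (0,0), (0,1).
The remaining L cells, each justified by listing all of its moves:
(0,4): the only move is to (0,2)(W), a W ⇒ L
(0,5): the only move is to (0,3)(W), a W ⇒ L
(1,3): moves to (0,3)(W), (1,1)(W), (0,2)(W); every one is W ⇒ L
(2,0): the only move is to (1,0)(W), a W ⇒ L
(2,1): moves to (1,1)(W), (1,0)(W); every one is W ⇒ L
(2,5): moves to (1,5)(W), (2,3)(W), (1,4)(W); every one is W ⇒ L
(2,6): moves to (1,6)(W), (2,4)(W), (1,5)(W); every one is W ⇒ L
(3,3): moves to (2,3)(W), (3,1)(W), (2,2)(W); every one is W ⇒ L
(3,4): moves to (2,4)(W), (3,2)(W), (2,3)(W); every one is W ⇒ L
(4,2): moves to (3,2)(W), (0,2)(W), (4,0)(W), (3,1)(W); every one is W ⇒ L
(4,6): moves to (3,6)(W), (0,6)(W), (4,4)(W), (3,5)(W); every one is W ⇒ L
(6,2): moves to (5,2)(W), (2,2)(W), (1,2)(W), (6,0)(W), (5,1)(W); every one is W ⇒ L
Every other cell has at least one move into one of the L cells above, so it is W.
L cells per row: a=0: 4, a=1: 1, a=2: 4, a=3: 2, a=4: 2, a=5: 0, a=6: 1, a=7: 0; total 14.

14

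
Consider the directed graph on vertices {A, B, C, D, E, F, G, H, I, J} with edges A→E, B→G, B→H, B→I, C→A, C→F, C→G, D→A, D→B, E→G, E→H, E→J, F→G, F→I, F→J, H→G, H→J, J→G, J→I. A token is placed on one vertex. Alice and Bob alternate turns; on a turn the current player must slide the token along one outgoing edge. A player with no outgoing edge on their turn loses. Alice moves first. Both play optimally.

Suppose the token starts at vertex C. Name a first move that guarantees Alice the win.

Move to A.

Use the standard recursion: the mover loses at a terminal position; elsewhere, the mover wins exactly when some move hands the opponent an L position.
Every edge goes from a vertex to one that appears earlier in the order G, I, J, H, E, F, A, B, C, D, so processing vertices in that order labels each vertex after all of its successors.
G: no outgoing edge → L
I: no outgoing edge → L
J: can move to I, which is L ⇒ W
H: can move to G, which is L ⇒ W
E: can move to G, which is L ⇒ W
F: can move to I, which is L ⇒ W
A: the only move is to E(W), a W ⇒ L
B: can move to I, which is L ⇒ W
C: can move to A, which is L ⇒ W
D: can move to A, which is L ⇒ W
From C, the L positions reachable in one move are: A, G. Any move reaching one of these is winning.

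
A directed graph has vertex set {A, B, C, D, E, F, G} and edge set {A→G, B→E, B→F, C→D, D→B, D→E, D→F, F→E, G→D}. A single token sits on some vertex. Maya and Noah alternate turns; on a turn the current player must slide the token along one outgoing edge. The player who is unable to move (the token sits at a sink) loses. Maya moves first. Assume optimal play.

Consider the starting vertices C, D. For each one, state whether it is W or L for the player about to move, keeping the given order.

Label each position W (a win for the player to move) or L (a loss). A position with no legal move is L; any other position is W exactly when some move reaches an L, and L when every move reaches a W.
Every edge goes from a vertex to one that appears earlier in the order E, F, B, D, C, G, A, so processing vertices in that order labels each vertex after all of its successors.
E: no outgoing edge → L
F: can move to E, which is L ⇒ W
B: can move to E, which is L ⇒ W
D: can move to E, which is L ⇒ W
C: the only move is to D(W), a W ⇒ L
G: the only move is to D(W), a W ⇒ L
A: can move to G, which is L ⇒ W

C: L, D: W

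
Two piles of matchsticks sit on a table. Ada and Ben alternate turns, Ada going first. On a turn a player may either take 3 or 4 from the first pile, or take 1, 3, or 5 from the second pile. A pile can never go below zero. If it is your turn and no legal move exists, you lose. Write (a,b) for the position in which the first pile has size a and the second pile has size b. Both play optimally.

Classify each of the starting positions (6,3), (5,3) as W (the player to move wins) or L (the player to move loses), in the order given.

Label each position W (a win for the player to move) or L (a loss). A position with no legal move is L; any other position is W exactly when some move reaches an L, and L when every move reaches a W.
No move ever increases a pile, so every position that can arise here has a ≤ 6 and b ≤ 3; it is enough to label the cells with 0 ≤ a ≤ 6 and 0 ≤ b ≤ 3.
Every move lowers a or b (never raises either), so fill the grid row by row in increasing a, and left to right within a row: each cell's successors are then already labelled.
      b=0  b=1  b=2  b=3
a=0:    L    W    L    W
a=1:    L    W    L    W
a=2:    L    W    L    W
a=3:    W    L    W    L
a=4:    W    L    W    L
a=5:    W    L    W    L
a=6:    W    W    W    W
Cells with no legal move (terminal, hence L): (0,0), (1,0), (2,0).
The remaining L cells, each justified by listing all of its moves:
(0,2): only reaches (0,1)(W), which is W → L
(1,2): only reaches (1,1)(W), which is W → L
(2,2): only reaches (2,1)(W), which is W → L
(3,1): only reaches (0,1)(W), (3,0)(W), all W → L
(3,3): only reaches (0,3)(W), (3,2)(W), (3,0)(W), all W → L
(4,1): only reaches (1,1)(W), (0,1)(W), (4,0)(W), all W → L
(4,3): only reaches (1,3)(W), (0,3)(W), (4,2)(W), (4,0)(W), all W → L
(5,1): only reaches (2,1)(W), (1,1)(W), (5,0)(W), all W → L
(5,3): only reaches (2,3)(W), (1,3)(W), (5,2)(W), (5,0)(W), all W → L
Every other cell has at least one move into one of the L cells above, so it is W.
(6,3): the move to (3,3) reaches an L cell, so W
(5,3): one of the L cells justified above, so L

(6,3): W, (5,3): L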